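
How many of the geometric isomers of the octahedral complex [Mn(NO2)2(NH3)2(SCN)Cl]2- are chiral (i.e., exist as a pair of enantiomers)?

An octahedron has six vertices in three trans pairs; every non-trans pair is cis.
Working through the distinct placements yields 6 geometric isomers: NO2 cis, NH3 cis (3 arrangements, 2 chiral); NO2 trans, NH3 cis; NO2 cis, NH3 trans; NO2 trans, NH3 trans.
Of these, 2 lack any improper symmetry element and so occur as enantiomeric pairs, giving 6 + 2 = 8 stereoisomers in total.

2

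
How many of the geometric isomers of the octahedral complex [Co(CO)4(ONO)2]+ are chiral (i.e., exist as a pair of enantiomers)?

0

The distinct arrangements are (2 in all): ONO trans; ONO cis.
Each arrangement has an internal mirror plane or centre of symmetry, so none is chiral.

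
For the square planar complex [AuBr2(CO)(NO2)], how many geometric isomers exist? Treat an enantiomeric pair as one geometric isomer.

2

In a square planar complex each vertex has one trans partner and two cis neighbours.
The distinct arrangements are (2 in all): Br cis; Br trans.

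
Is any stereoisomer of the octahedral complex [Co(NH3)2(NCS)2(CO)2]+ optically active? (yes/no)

yes

An octahedron has six vertices in three trans pairs; every non-trans pair is cis.
The distinct arrangements are (5 in all): NH3 trans, NCS trans, CO trans; NH3 cis, NCS cis, CO trans; NH3 trans, NCS cis, CO cis; NH3 cis, NCS cis, CO cis (chiral); NH3 cis, NCS trans, CO cis.
One of these lacks any improper symmetry element and so occurs as an enantiomeric pair, giving 5 + 1 = 6 stereoisomers in total.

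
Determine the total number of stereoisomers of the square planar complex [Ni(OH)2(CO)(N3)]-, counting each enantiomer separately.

A square has two trans pairs of vertices; adjacent vertices are cis.
There are 2 geometric isomers: OH cis; OH trans.
Each arrangement has an internal mirror plane or centre of symmetry, so none is chiral.

2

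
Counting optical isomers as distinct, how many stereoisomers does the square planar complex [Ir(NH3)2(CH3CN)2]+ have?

2

A square has two trans pairs of vertices; adjacent vertices are cis.
Working through the distinct placements yields 2 geometric isomers: NH3 cis; NH3 trans.
Each arrangement has an internal mirror plane or centre of symmetry, so none is chiral.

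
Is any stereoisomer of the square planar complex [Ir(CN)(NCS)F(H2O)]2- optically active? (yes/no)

In a square planar complex each vertex has one trans partner and two cis neighbours.
Systematic placement gives 3 geometric isomers: (CN/H2O trans, F/NCS trans); (CN/NCS trans, F/H2O trans); (CN/F trans, H2O/NCS trans).
Each arrangement has an internal mirror plane or centre of symmetry, so none is chiral.

no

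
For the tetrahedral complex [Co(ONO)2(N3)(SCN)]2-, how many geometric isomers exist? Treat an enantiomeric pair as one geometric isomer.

All four vertices of a tetrahedron are equivalent and mutually adjacent, so cis/trans isomerism cannot arise.
Only one geometric arrangement is possible.

1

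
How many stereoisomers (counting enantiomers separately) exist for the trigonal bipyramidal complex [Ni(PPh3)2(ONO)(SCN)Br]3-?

In a trigonal bipyramid the two axial positions differ from the three equatorial ones.
Exhaustive case analysis gives 7 geometric isomers.
Of these, 3 lack any improper symmetry element and so occur as enantiomeric pairs, giving 7 + 3 = 10 stereoisomers in total.

10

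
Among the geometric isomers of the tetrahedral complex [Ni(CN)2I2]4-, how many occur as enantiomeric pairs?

In a tetrahedral complex all four positions are equivalent and every pair of ligands is adjacent — there is no cis/trans distinction.
Only one geometric arrangement is possible.

0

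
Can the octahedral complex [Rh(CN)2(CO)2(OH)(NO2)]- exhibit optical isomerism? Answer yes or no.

yes

Systematic placement gives 6 geometric isomers: CN trans, CO trans; CN trans, CO cis; CN cis, CO cis (3 arrangements, 2 chiral); CN cis, CO trans.
Of these, 2 lack any improper symmetry element and so occur as enantiomeric pairs, giving 6 + 2 = 8 stereoisomers in total.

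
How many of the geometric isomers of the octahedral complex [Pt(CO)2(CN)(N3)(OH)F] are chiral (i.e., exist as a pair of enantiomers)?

An octahedron has six vertices in three trans pairs; every non-trans pair is cis.
Placing the ligands in turn and identifying arrangements related by rotation or reflection leaves 9 distinct geometric isomers.
Of these, 6 lack any improper symmetry element and so occur as enantiomeric pairs, giving 9 + 6 = 15 stereoisomers in total.

6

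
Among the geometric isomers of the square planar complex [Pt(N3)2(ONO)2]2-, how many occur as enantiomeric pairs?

In a square planar complex each vertex has one trans partner and two cis neighbours.
Working through the distinct placements yields 2 geometric isomers: N3 cis; N3 trans.
Each arrangement has an internal mirror plane or centre of symmetry, so none is chiral.

0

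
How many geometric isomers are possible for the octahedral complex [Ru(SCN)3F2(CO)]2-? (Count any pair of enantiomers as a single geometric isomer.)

The six octahedral sites form three mutually perpendicular trans pairs.
There are 3 geometric isomers: SCN mer, F cis; SCN mer, F trans; SCN fac, F cis.

3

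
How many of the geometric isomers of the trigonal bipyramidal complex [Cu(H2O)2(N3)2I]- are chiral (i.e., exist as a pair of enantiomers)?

1

In a trigonal bipyramid the two axial positions differ from the three equatorial ones.
Exhaustive case analysis gives 5 geometric isomers.
One of these lacks any improper symmetry element and so occurs as an enantiomeric pair, giving 5 + 1 = 6 stereoisomers in total.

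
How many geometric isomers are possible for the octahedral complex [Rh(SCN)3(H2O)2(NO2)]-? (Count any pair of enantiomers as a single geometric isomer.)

3

Working through the distinct placements yields 3 geometric isomers: SCN mer, H2O trans; SCN mer, H2O cis; SCN fac, H2O cis.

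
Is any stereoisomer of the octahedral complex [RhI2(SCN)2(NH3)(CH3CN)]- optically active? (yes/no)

An octahedron has six vertices in three trans pairs; every non-trans pair is cis.
There are 6 geometric isomers: I cis, SCN trans; I cis, SCN cis (3 arrangements, 2 chiral); I trans, SCN trans; I trans, SCN cis.
Of these, 2 lack any improper symmetry element and so occur as enantiomeric pairs, giving 6 + 2 = 8 stereoisomers in total.

yes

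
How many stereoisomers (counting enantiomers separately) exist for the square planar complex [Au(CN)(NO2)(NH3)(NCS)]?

3

The distinct arrangements are (3 in all): (CN/NH3 trans, NCS/NO2 trans); (CN/NO2 trans, NCS/NH3 trans); (CN/NCS trans, NH3/NO2 trans).
Each arrangement has an internal mirror plane or centre of symmetry, so none is chiral.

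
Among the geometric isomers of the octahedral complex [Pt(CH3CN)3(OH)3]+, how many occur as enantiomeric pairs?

0

In an octahedral complex each vertex has one trans partner and four cis neighbours.
Working through the distinct placements yields 2 geometric isomers: CH3CN mer; CH3CN fac.
Each arrangement has an internal mirror plane or centre of symmetry, so none is chiral.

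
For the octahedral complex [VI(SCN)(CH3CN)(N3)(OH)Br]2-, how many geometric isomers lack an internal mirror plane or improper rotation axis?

15

An octahedron has six vertices in three trans pairs; every non-trans pair is cis.
Systematic enumeration (placing each ligand type in turn and discarding arrangements equivalent by rotation or reflection) gives 15 geometric isomers.
Of these, 15 lack any improper symmetry element and so occur as enantiomeric pairs, giving 15 + 15 = 30 stereoisomers in total.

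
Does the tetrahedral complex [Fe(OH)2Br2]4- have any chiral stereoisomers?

no

In a tetrahedral complex all four positions are equivalent and every pair of ligands is adjacent — there is no cis/trans distinction.
Only one geometric arrangement is possible.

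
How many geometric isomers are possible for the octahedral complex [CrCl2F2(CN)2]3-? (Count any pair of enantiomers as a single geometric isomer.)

In an octahedral complex each vertex has one trans partner and four cis neighbours.
The distinct arrangements are (5 in all): Cl trans, F trans, CN trans; Cl cis, F cis, CN trans; Cl cis, F trans, CN cis; Cl cis, F cis, CN cis (chiral); Cl trans, F cis, CN cis.

5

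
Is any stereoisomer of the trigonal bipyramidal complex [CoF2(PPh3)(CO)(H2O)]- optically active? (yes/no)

yes

A trigonal bipyramid has two axial and three equatorial sites, which are chemically inequivalent.
Systematic enumeration (placing each ligand type in turn and discarding arrangements equivalent by rotation or reflection) gives 7 geometric isomers.
Of these, 3 lack any improper symmetry element and so occur as enantiomeric pairs, giving 7 + 3 = 10 stereoisomers in total.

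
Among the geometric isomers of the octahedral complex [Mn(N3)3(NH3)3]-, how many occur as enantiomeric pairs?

Working through the distinct placements yields 2 geometric isomers: N3 mer; N3 fac.
Each arrangement has an internal mirror plane or centre of symmetry, so none is chiral.

0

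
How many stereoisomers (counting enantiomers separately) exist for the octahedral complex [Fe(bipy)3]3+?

An octahedron has six vertices in three trans pairs; every non-trans pair is cis.
Each bipy is bidentate and must span two cis positions.
Only one geometric arrangement is possible; it has no improper symmetry element, so it exists as a pair of enantiomers (2 stereoisomers).

2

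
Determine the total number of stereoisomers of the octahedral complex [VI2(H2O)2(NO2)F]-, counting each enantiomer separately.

8

The distinct arrangements are (6 in all): I cis, H2O cis (3 arrangements, 2 chiral); I trans, H2O cis; I cis, H2O trans; I trans, H2O trans.
Of these, 2 lack any improper symmetry element and so occur as enantiomeric pairs, giving 6 + 2 = 8 stereoisomers in total.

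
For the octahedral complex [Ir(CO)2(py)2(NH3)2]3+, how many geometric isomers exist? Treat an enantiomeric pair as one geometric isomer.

The six octahedral sites form three mutually perpendicular trans pairs.
There are 5 geometric isomers: CO trans, py trans, NH3 trans; CO trans, py cis, NH3 cis; CO cis, py trans, NH3 cis; CO cis, py cis, NH3 cis (chiral); CO cis, py cis, NH3 trans.

5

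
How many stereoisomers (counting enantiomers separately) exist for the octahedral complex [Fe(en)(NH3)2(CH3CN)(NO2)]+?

In an octahedral complex each vertex has one trans partner and four cis neighbours.
Each en is bidentate and must span two cis positions.
The distinct arrangements are (4 in all): NH3 cis (3 arrangements, 2 chiral); NH3 trans.
Of these, 2 lack any improper symmetry element and so occur as enantiomeric pairs, giving 4 + 2 = 6 stereoisomers in total.

6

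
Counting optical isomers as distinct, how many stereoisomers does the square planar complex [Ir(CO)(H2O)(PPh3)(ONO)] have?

A square has two trans pairs of vertices; adjacent vertices are cis.
There are 3 geometric isomers: (CO/ONO trans, H2O/PPh3 trans); (CO/PPh3 trans, H2O/ONO trans); (CO/H2O trans, ONO/PPh3 trans).
Each arrangement has an internal mirror plane or centre of symmetry, so none is chiral.

3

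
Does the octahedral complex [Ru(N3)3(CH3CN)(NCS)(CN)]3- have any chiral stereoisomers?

yes

An octahedron has six vertices in three trans pairs; every non-trans pair is cis.
The distinct arrangements are (4 in all): N3 mer (3 arrangements); N3 fac (chiral).
One of these lacks any improper symmetry element and so occurs as an enantiomeric pair, giving 4 + 1 = 5 stereoisomers in total.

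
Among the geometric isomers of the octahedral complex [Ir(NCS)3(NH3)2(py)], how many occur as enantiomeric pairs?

0

In an octahedral complex each vertex has one trans partner and four cis neighbours.
Working through the distinct placements yields 3 geometric isomers: NCS mer, NH3 cis; NCS mer, NH3 trans; NCS fac, NH3 cis.
Each arrangement has an internal mirror plane or centre of symmetry, so none is chiral.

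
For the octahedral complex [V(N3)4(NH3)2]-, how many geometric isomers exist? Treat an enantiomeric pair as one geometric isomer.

In an octahedral complex each vertex has one trans partner and four cis neighbours.
There are 2 geometric isomers: NH3 trans; NH3 cis.

2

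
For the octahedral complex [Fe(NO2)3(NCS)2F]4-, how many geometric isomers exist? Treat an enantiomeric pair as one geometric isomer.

There are 3 geometric isomers: NO2 mer, NCS cis; NO2 mer, NCS trans; NO2 fac, NCS cis.

3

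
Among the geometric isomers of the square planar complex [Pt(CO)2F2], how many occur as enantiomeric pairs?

Working through the distinct placements yields 2 geometric isomers: CO cis; CO trans.
Each arrangement has an internal mirror plane or centre of symmetry, so none is chiral.

0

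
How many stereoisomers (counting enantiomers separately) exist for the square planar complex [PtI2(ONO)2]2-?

In a square planar complex each vertex has one trans partner and two cis neighbours.
Working through the distinct placements yields 2 geometric isomers: I cis; I trans.
Each arrangement has an internal mirror plane or centre of symmetry, so none is chiral.

2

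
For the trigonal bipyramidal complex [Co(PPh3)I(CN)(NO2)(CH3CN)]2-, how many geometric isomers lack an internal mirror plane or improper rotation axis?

A trigonal bipyramid has two axial and three equatorial sites, which are chemically inequivalent.
Placing the ligands in turn and identifying arrangements related by rotation or reflection leaves 10 distinct geometric isomers.
Of these, 10 lack any improper symmetry element and so occur as enantiomeric pairs, giving 10 + 10 = 20 stereoisomers in total.

10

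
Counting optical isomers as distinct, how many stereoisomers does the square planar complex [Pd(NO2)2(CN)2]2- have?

In a square planar complex each vertex has one trans partner and two cis neighbours.
There are 2 geometric isomers: NO2 cis; NO2 trans.
Each arrangement has an internal mirror plane or centre of symmetry, so none is chiral.

2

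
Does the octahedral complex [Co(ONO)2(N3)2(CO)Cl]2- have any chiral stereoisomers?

There are 6 geometric isomers: ONO trans, N3 trans; ONO cis, N3 cis (3 arrangements, 2 chiral); ONO trans, N3 cis; ONO cis, N3 trans.
Of these, 2 lack any improper symmetry element and so occur as enantiomeric pairs, giving 6 + 2 = 8 stereoisomers in total.

yes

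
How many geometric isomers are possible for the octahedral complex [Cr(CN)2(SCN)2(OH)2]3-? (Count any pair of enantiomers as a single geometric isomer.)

5

In an octahedral complex each vertex has one trans partner and four cis neighbours.
There are 5 geometric isomers: CN trans, SCN trans, OH trans; CN trans, SCN cis, OH cis; CN cis, SCN trans, OH cis; CN cis, SCN cis, OH cis (chiral); CN cis, SCN cis, OH trans.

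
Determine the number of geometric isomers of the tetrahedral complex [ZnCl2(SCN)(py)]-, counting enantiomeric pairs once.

1

All four vertices of a tetrahedron are equivalent and mutually adjacent, so cis/trans isomerism cannot arise.
Only one geometric arrangement is possible.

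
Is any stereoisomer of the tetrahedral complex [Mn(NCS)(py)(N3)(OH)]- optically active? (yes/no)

yes

All four vertices of a tetrahedron are equivalent and mutually adjacent, so cis/trans isomerism cannot arise.
Only one geometric arrangement is possible; it has no improper symmetry element, so it exists as a pair of enantiomers (2 stereoisomers).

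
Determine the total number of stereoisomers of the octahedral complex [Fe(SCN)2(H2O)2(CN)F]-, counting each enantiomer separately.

8

An octahedron has six vertices in three trans pairs; every non-trans pair is cis.
Working through the distinct placements yields 6 geometric isomers: SCN trans, H2O trans; SCN cis, H2O cis (3 arrangements, 2 chiral); SCN trans, H2O cis; SCN cis, H2O trans.
Of these, 2 lack any improper symmetry element and so occur as enantiomeric pairs, giving 6 + 2 = 8 stereoisomers in total.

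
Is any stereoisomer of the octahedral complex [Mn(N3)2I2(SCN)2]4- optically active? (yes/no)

yes

The distinct arrangements are (5 in all): N3 trans, I trans, SCN trans; N3 cis, I trans, SCN cis; N3 cis, I cis, SCN trans; N3 cis, I cis, SCN cis (chiral); N3 trans, I cis, SCN cis.
One of these lacks any improper symmetry element and so occurs as an enantiomeric pair, giving 5 + 1 = 6 stereoisomers in total.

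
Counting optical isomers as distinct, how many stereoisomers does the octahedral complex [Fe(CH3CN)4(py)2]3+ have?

The distinct arrangements are (2 in all): py trans; py cis.
Each arrangement has an internal mirror plane or centre of symmetry, so none is chiral.

2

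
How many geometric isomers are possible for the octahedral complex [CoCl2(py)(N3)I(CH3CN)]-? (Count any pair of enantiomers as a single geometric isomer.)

9

Exhaustive case analysis gives 9 geometric isomers.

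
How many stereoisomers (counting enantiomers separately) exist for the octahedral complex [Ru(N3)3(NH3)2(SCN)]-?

3

The six octahedral sites form three mutually perpendicular trans pairs.
Working through the distinct placements yields 3 geometric isomers: N3 mer, NH3 cis; N3 mer, NH3 trans; N3 fac, NH3 cis.
Each arrangement has an internal mirror plane or centre of symmetry, so none is chiral.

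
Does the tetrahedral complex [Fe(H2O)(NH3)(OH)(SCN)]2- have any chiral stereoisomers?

yes

Only one geometric arrangement is possible; it has no improper symmetry element, so it exists as a pair of enantiomers (2 stereoisomers).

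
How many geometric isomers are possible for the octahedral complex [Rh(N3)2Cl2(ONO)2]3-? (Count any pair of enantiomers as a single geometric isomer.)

The six octahedral sites form three mutually perpendicular trans pairs.
There are 5 geometric isomers: N3 trans, Cl trans, ONO trans; N3 cis, Cl trans, ONO cis; N3 cis, Cl cis, ONO trans; N3 cis, Cl cis, ONO cis (chiral); N3 trans, Cl cis, ONO cis.

5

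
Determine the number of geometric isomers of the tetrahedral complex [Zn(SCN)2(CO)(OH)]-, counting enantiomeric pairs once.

1

All four vertices of a tetrahedron are equivalent and mutually adjacent, so cis/trans isomerism cannot arise.
Only one geometric arrangement is possible.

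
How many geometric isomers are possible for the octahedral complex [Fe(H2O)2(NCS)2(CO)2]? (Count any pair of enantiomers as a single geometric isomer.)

The six octahedral sites form three mutually perpendicular trans pairs.
There are 5 geometric isomers: H2O trans, NCS trans, CO trans; H2O cis, NCS cis, CO trans; H2O cis, NCS trans, CO cis; H2O cis, NCS cis, CO cis (chiral); H2O trans, NCS cis, CO cis.

5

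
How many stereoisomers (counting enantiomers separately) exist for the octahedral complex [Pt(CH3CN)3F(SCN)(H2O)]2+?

The six octahedral sites form three mutually perpendicular trans pairs.
Systematic placement gives 4 geometric isomers: CH3CN mer (3 arrangements); CH3CN fac (chiral).
One of these lacks any improper symmetry element and so occurs as an enantiomeric pair, giving 4 + 1 = 5 stereoisomers in total.

5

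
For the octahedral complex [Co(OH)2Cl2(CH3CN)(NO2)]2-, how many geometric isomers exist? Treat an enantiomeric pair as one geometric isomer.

The distinct arrangements are (6 in all): OH trans, Cl cis; OH cis, Cl cis (3 arrangements, 2 chiral); OH trans, Cl trans; OH cis, Cl trans.

6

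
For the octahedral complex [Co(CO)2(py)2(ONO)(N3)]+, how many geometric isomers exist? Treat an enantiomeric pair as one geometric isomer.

The six octahedral sites form three mutually perpendicular trans pairs.
Systematic placement gives 6 geometric isomers: CO trans, py trans; CO trans, py cis; CO cis, py trans; CO cis, py cis (3 arrangements, 2 chiral).

6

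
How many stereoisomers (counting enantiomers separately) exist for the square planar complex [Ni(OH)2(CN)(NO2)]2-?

2

A square has two trans pairs of vertices; adjacent vertices are cis.
The distinct arrangements are (2 in all): OH cis; OH trans.
Each arrangement has an internal mirror plane or centre of symmetry, so none is chiral.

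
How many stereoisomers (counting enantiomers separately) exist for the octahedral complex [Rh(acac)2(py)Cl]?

In an octahedral complex each vertex has one trans partner and four cis neighbours.
Each acac is bidentate and must span two cis positions.
Working through the distinct placements yields 2 geometric isomers: py and Cl mutually cis (chiral); py and Cl mutually trans.
One of these lacks any improper symmetry element and so occurs as an enantiomeric pair, giving 2 + 1 = 3 stereoisomers in total.

3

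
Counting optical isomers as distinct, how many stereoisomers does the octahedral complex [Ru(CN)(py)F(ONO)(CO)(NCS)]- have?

In an octahedral complex each vertex has one trans partner and four cis neighbours.
Systematic enumeration (placing each ligand type in turn and discarding arrangements equivalent by rotation or reflection) gives 15 geometric isomers.
Of these, 15 lack any improper symmetry element and so occur as enantiomeric pairs, giving 15 + 15 = 30 stereoisomers in total.

30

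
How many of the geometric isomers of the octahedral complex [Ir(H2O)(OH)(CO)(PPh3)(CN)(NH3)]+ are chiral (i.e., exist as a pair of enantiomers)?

15

In an octahedral complex each vertex has one trans partner and four cis neighbours.
Exhaustive case analysis gives 15 geometric isomers.
Of these, 15 lack any improper symmetry element and so occur as enantiomeric pairs, giving 15 + 15 = 30 stereoisomers in total.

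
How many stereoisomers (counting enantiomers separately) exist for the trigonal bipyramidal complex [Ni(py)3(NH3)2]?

3

There are 3 geometric isomers: NH3 both axial; NH3 one axial, one equatorial; NH3 both equatorial.
Each arrangement has an internal mirror plane or centre of symmetry, so none is chiral.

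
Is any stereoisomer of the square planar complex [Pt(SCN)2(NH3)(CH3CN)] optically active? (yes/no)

In a square planar complex each vertex has one trans partner and two cis neighbours.
There are 2 geometric isomers: SCN cis; SCN trans.
Each arrangement has an internal mirror plane or centre of symmetry, so none is chiral.

no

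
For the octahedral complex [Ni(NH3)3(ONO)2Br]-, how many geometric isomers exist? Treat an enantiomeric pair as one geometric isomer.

3

In an octahedral complex each vertex has one trans partner and four cis neighbours.
There are 3 geometric isomers: NH3 mer, ONO trans; NH3 fac, ONO cis; NH3 mer, ONO cis.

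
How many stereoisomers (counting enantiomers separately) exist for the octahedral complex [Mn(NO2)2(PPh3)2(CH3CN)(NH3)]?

Systematic placement gives 6 geometric isomers: NO2 trans, PPh3 trans; NO2 cis, PPh3 cis (3 arrangements, 2 chiral); NO2 cis, PPh3 trans; NO2 trans, PPh3 cis.
Of these, 2 lack any improper symmetry element and so occur as enantiomeric pairs, giving 6 + 2 = 8 stereoisomers in total.

8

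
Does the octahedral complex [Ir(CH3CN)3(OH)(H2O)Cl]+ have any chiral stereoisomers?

The distinct arrangements are (4 in all): CH3CN mer (3 arrangements); CH3CN fac (chiral).
One of these lacks any improper symmetry element and so occurs as an enantiomeric pair, giving 4 + 1 = 5 stereoisomers in total.

yes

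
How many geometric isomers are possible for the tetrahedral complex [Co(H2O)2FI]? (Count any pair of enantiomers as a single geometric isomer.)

1

Only one geometric arrangement is possible.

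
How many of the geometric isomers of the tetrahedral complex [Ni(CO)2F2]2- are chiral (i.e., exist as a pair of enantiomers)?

0

In a tetrahedral complex all four positions are equivalent and every pair of ligands is adjacent — there is no cis/trans distinction.
Only one geometric arrangement is possible.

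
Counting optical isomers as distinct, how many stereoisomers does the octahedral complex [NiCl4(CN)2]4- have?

In an octahedral complex each vertex has one trans partner and four cis neighbours.
Working through the distinct placements yields 2 geometric isomers: CN trans; CN cis.
Each arrangement has an internal mirror plane or centre of symmetry, so none is chiral.

2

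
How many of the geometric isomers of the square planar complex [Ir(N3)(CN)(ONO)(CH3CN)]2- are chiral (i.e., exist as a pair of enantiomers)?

In a square planar complex each vertex has one trans partner and two cis neighbours.
The distinct arrangements are (3 in all): (CH3CN/N3 trans, CN/ONO trans); (CH3CN/ONO trans, CN/N3 trans); (CH3CN/CN trans, N3/ONO trans).
Each arrangement has an internal mirror plane or centre of symmetry, so none is chiral.

0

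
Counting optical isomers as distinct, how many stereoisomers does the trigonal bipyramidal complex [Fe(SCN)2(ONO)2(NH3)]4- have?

In a trigonal bipyramid the two axial positions differ from the three equatorial ones.
Systematic enumeration (placing each ligand type in turn and discarding arrangements equivalent by rotation or reflection) gives 5 geometric isomers.
One of these lacks any improper symmetry element and so occurs as an enantiomeric pair, giving 5 + 1 = 6 stereoisomers in total.

6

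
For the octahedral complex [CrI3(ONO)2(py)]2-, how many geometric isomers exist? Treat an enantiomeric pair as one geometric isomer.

3

An octahedron has six vertices in three trans pairs; every non-trans pair is cis.
Working through the distinct placements yields 3 geometric isomers: I mer, ONO cis; I mer, ONO trans; I fac, ONO cis.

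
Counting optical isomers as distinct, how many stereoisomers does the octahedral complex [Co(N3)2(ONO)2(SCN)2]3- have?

6

Systematic placement gives 5 geometric isomers: N3 trans, ONO trans, SCN trans; N3 trans, ONO cis, SCN cis; N3 cis, ONO cis, SCN trans; N3 cis, ONO cis, SCN cis (chiral); N3 cis, ONO trans, SCN cis.
One of these lacks any improper symmetry element and so occurs as an enantiomeric pair, giving 5 + 1 = 6 stereoisomers in total.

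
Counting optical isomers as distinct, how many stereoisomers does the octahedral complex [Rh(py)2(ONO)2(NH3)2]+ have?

6

The six octahedral sites form three mutually perpendicular trans pairs.
There are 5 geometric isomers: py trans, ONO trans, NH3 trans; py cis, ONO cis, NH3 trans; py trans, ONO cis, NH3 cis; py cis, ONO cis, NH3 cis (chiral); py cis, ONO trans, NH3 cis.
One of these lacks any improper symmetry element and so occurs as an enantiomeric pair, giving 5 + 1 = 6 stereoisomers in total.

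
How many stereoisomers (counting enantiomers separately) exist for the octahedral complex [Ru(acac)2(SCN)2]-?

3

The six octahedral sites form three mutually perpendicular trans pairs.
Each acac is bidentate and must span two cis positions.
Systematic placement gives 2 geometric isomers: SCN trans; SCN cis (chiral).
One of these lacks any improper symmetry element and so occurs as an enantiomeric pair, giving 2 + 1 = 3 stereoisomers in total.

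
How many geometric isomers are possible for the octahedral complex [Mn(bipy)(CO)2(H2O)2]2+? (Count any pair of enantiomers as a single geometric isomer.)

The six octahedral sites form three mutually perpendicular trans pairs.
Each bipy is bidentate and must span two cis positions.
Working through the distinct placements yields 3 geometric isomers: CO trans, H2O cis; CO cis, H2O cis (chiral); CO cis, H2O trans.

3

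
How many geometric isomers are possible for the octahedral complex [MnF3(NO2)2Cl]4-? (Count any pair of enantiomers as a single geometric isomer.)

The six octahedral sites form three mutually perpendicular trans pairs.
There are 3 geometric isomers: F mer, NO2 trans; F fac, NO2 cis; F mer, NO2 cis.

3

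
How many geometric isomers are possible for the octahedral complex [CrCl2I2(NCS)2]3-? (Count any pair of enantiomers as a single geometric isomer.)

In an octahedral complex each vertex has one trans partner and four cis neighbours.
Systematic placement gives 5 geometric isomers: Cl trans, I trans, NCS trans; Cl trans, I cis, NCS cis; Cl cis, I cis, NCS trans; Cl cis, I cis, NCS cis (chiral); Cl cis, I trans, NCS cis.

5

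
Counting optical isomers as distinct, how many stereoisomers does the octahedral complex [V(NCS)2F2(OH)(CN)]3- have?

The distinct arrangements are (6 in all): NCS cis, F cis (3 arrangements, 2 chiral); NCS trans, F cis; NCS cis, F trans; NCS trans, F trans.
Of these, 2 lack any improper symmetry element and so occur as enantiomeric pairs, giving 6 + 2 = 8 stereoisomers in total.

8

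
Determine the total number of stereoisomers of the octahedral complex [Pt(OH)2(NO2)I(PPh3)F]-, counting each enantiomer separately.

The six octahedral sites form three mutually perpendicular trans pairs.
Systematic enumeration (placing each ligand type in turn and discarding arrangements equivalent by rotation or reflection) gives 9 geometric isomers.
Of these, 6 lack any improper symmetry element and so occur as enantiomeric pairs, giving 9 + 6 = 15 stereoisomers in total.

15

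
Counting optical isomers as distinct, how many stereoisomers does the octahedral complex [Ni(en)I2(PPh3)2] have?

The six octahedral sites form three mutually perpendicular trans pairs.
Each en is bidentate and must span two cis positions.
Systematic placement gives 3 geometric isomers: I trans, PPh3 cis; I cis, PPh3 cis (chiral); I cis, PPh3 trans.
One of these lacks any improper symmetry element and so occurs as an enantiomeric pair, giving 3 + 1 = 4 stereoisomers in total.

4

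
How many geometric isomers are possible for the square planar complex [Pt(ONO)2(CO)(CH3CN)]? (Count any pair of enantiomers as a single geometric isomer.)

2

Working through the distinct placements yields 2 geometric isomers: ONO cis; ONO trans.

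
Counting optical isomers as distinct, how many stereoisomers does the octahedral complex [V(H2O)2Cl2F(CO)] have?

8

In an octahedral complex each vertex has one trans partner and four cis neighbours.
Systematic placement gives 6 geometric isomers: H2O trans, Cl cis; H2O cis, Cl cis (3 arrangements, 2 chiral); H2O trans, Cl trans; H2O cis, Cl trans.
Of these, 2 lack any improper symmetry element and so occur as enantiomeric pairs, giving 6 + 2 = 8 stereoisomers in total.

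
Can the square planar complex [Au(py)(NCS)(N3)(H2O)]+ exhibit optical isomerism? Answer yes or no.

no

Systematic placement gives 3 geometric isomers: (H2O/NCS trans, N3/py trans); (H2O/py trans, N3/NCS trans); (H2O/N3 trans, NCS/py trans).
Each arrangement has an internal mirror plane or centre of symmetry, so none is chiral.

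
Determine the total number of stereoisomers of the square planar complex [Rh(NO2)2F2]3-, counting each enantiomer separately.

2

There are 2 geometric isomers: NO2 cis; NO2 trans.
Each arrangement has an internal mirror plane or centre of symmetry, so none is chiral.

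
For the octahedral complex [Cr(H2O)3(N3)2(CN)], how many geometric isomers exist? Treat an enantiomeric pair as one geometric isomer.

An octahedron has six vertices in three trans pairs; every non-trans pair is cis.
Systematic placement gives 3 geometric isomers: H2O mer, N3 trans; H2O fac, N3 cis; H2O mer, N3 cis.

3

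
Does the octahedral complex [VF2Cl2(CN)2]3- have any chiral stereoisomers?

yes

Systematic placement gives 5 geometric isomers: F trans, Cl trans, CN trans; F cis, Cl cis, CN trans; F trans, Cl cis, CN cis; F cis, Cl cis, CN cis (chiral); F cis, Cl trans, CN cis.
One of these lacks any improper symmetry element and so occurs as an enantiomeric pair, giving 5 + 1 = 6 stereoisomers in total.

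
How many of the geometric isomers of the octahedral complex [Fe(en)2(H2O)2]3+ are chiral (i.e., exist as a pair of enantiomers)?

1

The six octahedral sites form three mutually perpendicular trans pairs.
Each en is bidentate and must span two cis positions.
Systematic placement gives 2 geometric isomers: H2O trans; H2O cis (chiral).
One of these lacks any improper symmetry element and so occurs as an enantiomeric pair, giving 2 + 1 = 3 stereoisomers in total.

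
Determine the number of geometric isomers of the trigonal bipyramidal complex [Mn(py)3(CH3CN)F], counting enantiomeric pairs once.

In a trigonal bipyramid the two axial positions differ from the three equatorial ones.
Systematic placement gives 4 geometric isomers: CH3CN axial, F axial; CH3CN axial, F equatorial; CH3CN equatorial, F axial; CH3CN equatorial, F equatorial.

4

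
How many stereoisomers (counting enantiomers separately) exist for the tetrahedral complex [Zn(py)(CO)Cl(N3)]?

All four vertices of a tetrahedron are equivalent and mutually adjacent, so cis/trans isomerism cannot arise.
Only one geometric arrangement is possible; it has no improper symmetry element, so it exists as a pair of enantiomers (2 stereoisomers).

2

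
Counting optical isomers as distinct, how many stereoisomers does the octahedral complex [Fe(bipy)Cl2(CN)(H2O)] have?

6

Each bipy is bidentate and must span two cis positions.
The distinct arrangements are (4 in all): Cl cis (3 arrangements, 2 chiral); Cl trans.
Of these, 2 lack any improper symmetry element and so occur as enantiomeric pairs, giving 4 + 2 = 6 stereoisomers in total.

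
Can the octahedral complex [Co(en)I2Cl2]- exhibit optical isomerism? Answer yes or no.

yes

An octahedron has six vertices in three trans pairs; every non-trans pair is cis.
Each en is bidentate and must span two cis positions.
Working through the distinct placements yields 3 geometric isomers: I cis, Cl trans; I cis, Cl cis (chiral); I trans, Cl cis.
One of these lacks any improper symmetry element and so occurs as an enantiomeric pair, giving 3 + 1 = 4 stereoisomers in total.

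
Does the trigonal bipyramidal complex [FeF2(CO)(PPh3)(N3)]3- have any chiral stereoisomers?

yes

A trigonal bipyramid has two axial and three equatorial sites, which are chemically inequivalent.
Exhaustive case analysis gives 7 geometric isomers.
Of these, 3 lack any improper symmetry element and so occur as enantiomeric pairs, giving 7 + 3 = 10 stereoisomers in total.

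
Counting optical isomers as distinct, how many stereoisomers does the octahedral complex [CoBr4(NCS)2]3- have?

In an octahedral complex each vertex has one trans partner and four cis neighbours.
Systematic placement gives 2 geometric isomers: NCS trans; NCS cis.
Each arrangement has an internal mirror plane or centre of symmetry, so none is chiral.

2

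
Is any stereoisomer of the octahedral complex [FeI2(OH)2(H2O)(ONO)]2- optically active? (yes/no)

yes

In an octahedral complex each vertex has one trans partner and four cis neighbours.
Systematic placement gives 6 geometric isomers: I cis, OH cis (3 arrangements, 2 chiral); I cis, OH trans; I trans, OH cis; I trans, OH trans.
Of these, 2 lack any improper symmetry element and so occur as enantiomeric pairs, giving 6 + 2 = 8 stereoisomers in total.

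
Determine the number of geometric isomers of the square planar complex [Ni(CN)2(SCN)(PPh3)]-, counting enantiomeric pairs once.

In a square planar complex each vertex has one trans partner and two cis neighbours.
Systematic placement gives 2 geometric isomers: CN cis; CN trans.

2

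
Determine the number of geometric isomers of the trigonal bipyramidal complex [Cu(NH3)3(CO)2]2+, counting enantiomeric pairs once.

3

In a trigonal bipyramid the two axial positions differ from the three equatorial ones.
Working through the distinct placements yields 3 geometric isomers: CO both axial; CO one axial, one equatorial; CO both equatorial.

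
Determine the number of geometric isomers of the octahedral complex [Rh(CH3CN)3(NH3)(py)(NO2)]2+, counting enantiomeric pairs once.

4

An octahedron has six vertices in three trans pairs; every non-trans pair is cis.
There are 4 geometric isomers: CH3CN mer (3 arrangements); CH3CN fac (chiral).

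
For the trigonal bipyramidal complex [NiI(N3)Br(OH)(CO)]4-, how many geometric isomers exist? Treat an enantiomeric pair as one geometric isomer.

In a trigonal bipyramid the two axial positions differ from the three equatorial ones.
Systematic enumeration (placing each ligand type in turn and discarding arrangements equivalent by rotation or reflection) gives 10 geometric isomers.

10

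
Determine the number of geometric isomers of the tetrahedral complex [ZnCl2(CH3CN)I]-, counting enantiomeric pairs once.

All four vertices of a tetrahedron are equivalent and mutually adjacent, so cis/trans isomerism cannot arise.
Only one geometric arrangement is possible.

1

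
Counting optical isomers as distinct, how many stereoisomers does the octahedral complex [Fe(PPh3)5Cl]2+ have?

1

The six octahedral sites form three mutually perpendicular trans pairs.
Only one geometric arrangement is possible.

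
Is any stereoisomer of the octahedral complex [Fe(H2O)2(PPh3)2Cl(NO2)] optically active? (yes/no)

An octahedron has six vertices in three trans pairs; every non-trans pair is cis.
The distinct arrangements are (6 in all): H2O cis, PPh3 trans; H2O cis, PPh3 cis (3 arrangements, 2 chiral); H2O trans, PPh3 trans; H2O trans, PPh3 cis.
Of these, 2 lack any improper symmetry element and so occur as enantiomeric pairs, giving 6 + 2 = 8 stereoisomers in total.

yes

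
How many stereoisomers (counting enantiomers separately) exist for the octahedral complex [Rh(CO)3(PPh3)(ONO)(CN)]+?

5

There are 4 geometric isomers: CO mer (3 arrangements); CO fac (chiral).
One of these lacks any improper symmetry element and so occurs as an enantiomeric pair, giving 4 + 1 = 5 stereoisomers in total.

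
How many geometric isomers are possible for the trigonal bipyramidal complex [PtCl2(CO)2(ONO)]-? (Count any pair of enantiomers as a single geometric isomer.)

5

In a trigonal bipyramid the two axial positions differ from the three equatorial ones.
Systematic enumeration (placing each ligand type in turn and discarding arrangements equivalent by rotation or reflection) gives 5 geometric isomers.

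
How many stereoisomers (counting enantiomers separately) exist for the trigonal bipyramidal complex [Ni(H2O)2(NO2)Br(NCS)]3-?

In a trigonal bipyramid the two axial positions differ from the three equatorial ones.
Exhaustive case analysis gives 7 geometric isomers.
Of these, 3 lack any improper symmetry element and so occur as enantiomeric pairs, giving 7 + 3 = 10 stereoisomers in total.

10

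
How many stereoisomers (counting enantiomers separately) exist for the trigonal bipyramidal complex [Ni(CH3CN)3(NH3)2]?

3

There are 3 geometric isomers: NH3 both equatorial; NH3 one axial, one equatorial; NH3 both axial.
Each arrangement has an internal mirror plane or centre of symmetry, so none is chiral.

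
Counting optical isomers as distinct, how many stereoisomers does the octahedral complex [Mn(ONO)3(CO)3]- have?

2

The six octahedral sites form three mutually perpendicular trans pairs.
The distinct arrangements are (2 in all): ONO mer; ONO fac.
Each arrangement has an internal mirror plane or centre of symmetry, so none is chiral.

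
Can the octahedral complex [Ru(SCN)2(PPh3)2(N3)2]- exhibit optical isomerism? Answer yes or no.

yes

The six octahedral sites form three mutually perpendicular trans pairs.
Working through the distinct placements yields 5 geometric isomers: SCN trans, PPh3 trans, N3 trans; SCN cis, PPh3 cis, N3 trans; SCN trans, PPh3 cis, N3 cis; SCN cis, PPh3 cis, N3 cis (chiral); SCN cis, PPh3 trans, N3 cis.
One of these lacks any improper symmetry element and so occurs as an enantiomeric pair, giving 5 + 1 = 6 stereoisomers in total.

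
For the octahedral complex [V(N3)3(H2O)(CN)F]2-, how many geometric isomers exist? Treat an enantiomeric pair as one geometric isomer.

The distinct arrangements are (4 in all): N3 mer (3 arrangements); N3 fac (chiral).

4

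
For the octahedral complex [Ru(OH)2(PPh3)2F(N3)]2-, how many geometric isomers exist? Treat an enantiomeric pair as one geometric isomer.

The six octahedral sites form three mutually perpendicular trans pairs.
Systematic placement gives 6 geometric isomers: OH trans, PPh3 trans; OH cis, PPh3 cis (3 arrangements, 2 chiral); OH cis, PPh3 trans; OH trans, PPh3 cis.

6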